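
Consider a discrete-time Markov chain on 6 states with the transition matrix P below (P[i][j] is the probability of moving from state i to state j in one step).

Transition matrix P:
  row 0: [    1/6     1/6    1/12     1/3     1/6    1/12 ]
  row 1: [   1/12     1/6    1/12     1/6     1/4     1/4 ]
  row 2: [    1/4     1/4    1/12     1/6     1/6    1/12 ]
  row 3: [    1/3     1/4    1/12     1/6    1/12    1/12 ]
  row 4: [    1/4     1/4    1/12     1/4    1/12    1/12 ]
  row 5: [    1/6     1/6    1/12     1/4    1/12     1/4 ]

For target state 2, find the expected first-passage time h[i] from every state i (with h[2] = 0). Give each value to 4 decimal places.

h = [12.0000, 12.0000, 0.0000, 12.0000, 12.0000, 12.0000]

First-step conditioning: h[2] = 0; for i ≠ 2, h[i] = 1 + Σ_k P[i][k]·h[k].
  h[0] = 1 + 1/6·h[0] + 1/6·h[1] + 1/3·h[3] + 1/6·h[4] + 1/12·h[5]
  h[1] = 1 + 1/12·h[0] + 1/6·h[1] + 1/6·h[3] + 1/4·h[4] + 1/4·h[5]
  h[3] = 1 + 1/3·h[0] + 1/4·h[1] + 1/6·h[3] + 1/12·h[4] + 1/12·h[5]
  h[4] = 1 + 1/4·h[0] + 1/4·h[1] + 1/4·h[3] + 1/12·h[4] + 1/12·h[5]
  h[5] = 1 + 1/6·h[0] + 1/6·h[1] + 1/4·h[3] + 1/12·h[4] + 1/4·h[5]
Solving the 5×5 linear system over states ≠ 2 gives exactly h = [12, 12, 0, 12, 12, 12] (h[2] = 0 is the target).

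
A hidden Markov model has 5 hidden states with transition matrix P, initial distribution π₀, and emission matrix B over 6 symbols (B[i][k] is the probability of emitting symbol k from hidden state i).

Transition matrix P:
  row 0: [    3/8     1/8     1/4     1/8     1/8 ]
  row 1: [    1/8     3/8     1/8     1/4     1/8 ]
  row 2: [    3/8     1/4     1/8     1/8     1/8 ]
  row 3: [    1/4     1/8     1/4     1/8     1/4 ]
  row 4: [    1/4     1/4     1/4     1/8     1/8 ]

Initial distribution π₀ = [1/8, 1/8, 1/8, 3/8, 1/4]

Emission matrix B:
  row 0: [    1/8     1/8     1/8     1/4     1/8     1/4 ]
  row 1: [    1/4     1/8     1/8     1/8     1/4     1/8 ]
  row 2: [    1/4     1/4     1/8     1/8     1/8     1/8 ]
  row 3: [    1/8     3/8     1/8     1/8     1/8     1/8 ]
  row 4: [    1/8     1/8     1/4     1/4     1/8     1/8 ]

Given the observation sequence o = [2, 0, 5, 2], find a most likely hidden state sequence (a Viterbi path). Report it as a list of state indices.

t=0: δ = [1.562e-02, 1.562e-02, 1.562e-02, 4.688e-02, 6.250e-02]  (obs o_0=2)
t=1: δ = [1.953e-03, 3.906e-03, 3.906e-03, 9.766e-04, 1.465e-03]  ψ = [4, 4, 4, 4, 3]  (obs o_1=0)
t=2: δ = [3.662e-04, 1.831e-04, 6.104e-05, 1.221e-04, 6.104e-05]  ψ = [2, 1, 0, 1, 1]  (obs o_2=5)
t=3: δ = [1.717e-05, 8.583e-06, 1.144e-05, 5.722e-06, 1.144e-05]  ψ = [0, 1, 0, 0, 0]  (obs o_3=2)
backtrack: best end state = 0; path = [4, 2, 0, 0]

path = [4, 2, 0, 0]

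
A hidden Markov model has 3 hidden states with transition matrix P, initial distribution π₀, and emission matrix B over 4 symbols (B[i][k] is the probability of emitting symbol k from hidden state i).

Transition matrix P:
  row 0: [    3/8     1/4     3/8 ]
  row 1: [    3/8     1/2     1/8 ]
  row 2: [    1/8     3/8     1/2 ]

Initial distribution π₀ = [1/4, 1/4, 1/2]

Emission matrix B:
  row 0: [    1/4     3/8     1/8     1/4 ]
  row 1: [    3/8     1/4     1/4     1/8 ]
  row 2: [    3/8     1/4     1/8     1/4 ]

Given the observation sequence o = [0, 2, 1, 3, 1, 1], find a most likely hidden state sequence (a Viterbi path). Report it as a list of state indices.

path = [2, 1, 0, 0, 0, 0]

t=0: δ = [6.250e-02, 9.375e-02, 1.875e-01]  (obs o_0=0)
t=1: δ = [4.395e-03, 1.758e-02, 1.172e-02]  ψ = [1, 2, 2]  (obs o_1=2)
t=2: δ = [2.472e-03, 2.197e-03, 1.465e-03]  ψ = [1, 1, 2]  (obs o_2=1)
t=3: δ = [2.317e-04, 1.373e-04, 2.317e-04]  ψ = [0, 1, 0]  (obs o_3=3)
t=4: δ = [3.259e-05, 2.173e-05, 2.897e-05]  ψ = [0, 2, 2]  (obs o_4=1)
t=5: δ = [4.583e-06, 2.716e-06, 3.621e-06]  ψ = [0, 1, 2]  (obs o_5=1)
backtrack: best end state = 0; path = [2, 1, 0, 0, 0, 0]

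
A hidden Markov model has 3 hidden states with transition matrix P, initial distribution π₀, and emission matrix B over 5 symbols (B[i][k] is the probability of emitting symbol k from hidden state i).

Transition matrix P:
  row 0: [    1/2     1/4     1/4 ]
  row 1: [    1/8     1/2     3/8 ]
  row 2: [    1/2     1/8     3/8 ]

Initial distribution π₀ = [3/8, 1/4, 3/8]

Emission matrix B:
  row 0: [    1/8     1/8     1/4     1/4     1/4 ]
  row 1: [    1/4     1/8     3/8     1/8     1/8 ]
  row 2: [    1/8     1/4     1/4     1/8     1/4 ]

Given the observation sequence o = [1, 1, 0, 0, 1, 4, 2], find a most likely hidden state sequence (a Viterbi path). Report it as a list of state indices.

path = [2, 0, 1, 1, 2, 0, 0]

t=0: δ = [4.688e-02, 3.125e-02, 9.375e-02]  (obs o_0=1)
t=1: δ = [5.859e-03, 1.953e-03, 8.789e-03]  ψ = [2, 1, 2]  (obs o_1=1)
t=2: δ = [5.493e-04, 3.662e-04, 4.120e-04]  ψ = [2, 0, 2]  (obs o_2=0)
t=3: δ = [3.433e-05, 4.578e-05, 1.931e-05]  ψ = [0, 1, 2]  (obs o_3=0)
t=4: δ = [2.146e-06, 2.861e-06, 4.292e-06]  ψ = [0, 1, 1]  (obs o_4=1)
t=5: δ = [5.364e-07, 1.788e-07, 4.023e-07]  ψ = [2, 1, 2]  (obs o_5=4)
t=6: δ = [6.706e-08, 5.029e-08, 3.772e-08]  ψ = [0, 0, 2]  (obs o_6=2)
backtrack: best end state = 0; path = [2, 0, 1, 1, 2, 0, 0]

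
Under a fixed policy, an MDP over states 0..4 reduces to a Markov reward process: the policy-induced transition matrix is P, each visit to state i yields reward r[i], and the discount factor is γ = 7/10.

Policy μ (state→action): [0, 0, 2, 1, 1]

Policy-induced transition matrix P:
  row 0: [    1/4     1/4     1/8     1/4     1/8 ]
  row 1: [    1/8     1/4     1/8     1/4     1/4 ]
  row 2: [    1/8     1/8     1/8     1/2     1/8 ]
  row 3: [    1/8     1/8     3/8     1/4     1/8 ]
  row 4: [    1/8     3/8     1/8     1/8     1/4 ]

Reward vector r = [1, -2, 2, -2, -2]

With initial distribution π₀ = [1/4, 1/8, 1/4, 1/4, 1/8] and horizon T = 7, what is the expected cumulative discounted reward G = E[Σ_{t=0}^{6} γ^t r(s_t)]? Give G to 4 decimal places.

G = -1.8634

t=0: π = [0.2500, 0.1250, 0.2500, 0.2500, 0.1250], E[r] = -0.2500, γ^t·E[r] = -0.250000, running G = -0.250000
t=1: π = [0.1563, 0.2031, 0.1875, 0.2969, 0.1563], E[r] = -0.7813, γ^t·E[r] = -0.546875, running G = -0.796875
t=2: π = [0.1445, 0.2090, 0.1992, 0.2773, 0.1699], E[r] = -0.7695, γ^t·E[r] = -0.377070, running G = -1.173945
t=3: π = [0.1431, 0.2117, 0.1943, 0.2786, 0.1724], E[r] = -0.7935, γ^t·E[r] = -0.272156, running G = -1.446101
t=4: π = [0.1429, 0.2124, 0.1946, 0.2770, 0.1730], E[r] = -0.7928, γ^t·E[r] = -0.190348, running G = -1.636449
t=5: π = [0.1429, 0.2127, 0.1943, 0.2770, 0.1732], E[r] = -0.7944, γ^t·E[r] = -0.133511, running G = -1.769960
t=6: π = [0.1429, 0.2127, 0.1943, 0.2769, 0.1732], E[r] = -0.7944, γ^t·E[r] = -0.093459, running G = -1.863420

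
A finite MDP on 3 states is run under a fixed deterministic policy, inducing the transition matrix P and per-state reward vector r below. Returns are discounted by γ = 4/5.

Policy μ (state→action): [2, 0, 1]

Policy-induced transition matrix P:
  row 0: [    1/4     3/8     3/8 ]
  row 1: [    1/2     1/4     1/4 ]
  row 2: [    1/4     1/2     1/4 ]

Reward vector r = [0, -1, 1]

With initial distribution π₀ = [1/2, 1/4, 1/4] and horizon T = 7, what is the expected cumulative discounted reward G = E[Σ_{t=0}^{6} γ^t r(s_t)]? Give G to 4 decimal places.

t=0: π = [0.5000, 0.2500, 0.2500], E[r] = 0.0000, γ^t·E[r] = 0.000000, running G = 0.000000
t=1: π = [0.3125, 0.3750, 0.3125], E[r] = -0.0625, γ^t·E[r] = -0.050000, running G = -0.050000
t=2: π = [0.3438, 0.3672, 0.2891], E[r] = -0.0781, γ^t·E[r] = -0.050000, running G = -0.100000
t=3: π = [0.3418, 0.3652, 0.2930], E[r] = -0.0723, γ^t·E[r] = -0.037000, running G = -0.137000
t=4: π = [0.3413, 0.3660, 0.2927], E[r] = -0.0732, γ^t·E[r] = -0.030000, running G = -0.167000
t=5: π = [0.3415, 0.3658, 0.2927], E[r] = -0.0732, γ^t·E[r] = -0.023980, running G = -0.190980
t=6: π = [0.3415, 0.3659, 0.2927], E[r] = -0.0732, γ^t·E[r] = -0.019180, running G = -0.210160

G = -0.2102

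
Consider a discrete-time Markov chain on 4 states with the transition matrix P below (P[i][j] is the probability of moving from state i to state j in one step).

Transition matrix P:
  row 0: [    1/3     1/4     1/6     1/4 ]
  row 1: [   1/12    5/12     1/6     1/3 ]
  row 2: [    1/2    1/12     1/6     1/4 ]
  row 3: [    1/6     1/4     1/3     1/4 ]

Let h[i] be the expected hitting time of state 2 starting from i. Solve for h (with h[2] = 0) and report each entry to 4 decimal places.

h = [4.7059, 4.6275, 0.0000, 3.9216]

First-step conditioning: h[2] = 0; for i ≠ 2, h[i] = 1 + Σ_k P[i][k]·h[k].
  h[0] = 1 + 1/3·h[0] + 1/4·h[1] + 1/4·h[3]
  h[1] = 1 + 1/12·h[0] + 5/12·h[1] + 1/3·h[3]
  h[3] = 1 + 1/6·h[0] + 1/4·h[1] + 1/4·h[3]
Solving the 3×3 linear system over states ≠ 2 gives exactly h = [80/17, 236/51, 0, 200/51] (h[2] = 0 is the target).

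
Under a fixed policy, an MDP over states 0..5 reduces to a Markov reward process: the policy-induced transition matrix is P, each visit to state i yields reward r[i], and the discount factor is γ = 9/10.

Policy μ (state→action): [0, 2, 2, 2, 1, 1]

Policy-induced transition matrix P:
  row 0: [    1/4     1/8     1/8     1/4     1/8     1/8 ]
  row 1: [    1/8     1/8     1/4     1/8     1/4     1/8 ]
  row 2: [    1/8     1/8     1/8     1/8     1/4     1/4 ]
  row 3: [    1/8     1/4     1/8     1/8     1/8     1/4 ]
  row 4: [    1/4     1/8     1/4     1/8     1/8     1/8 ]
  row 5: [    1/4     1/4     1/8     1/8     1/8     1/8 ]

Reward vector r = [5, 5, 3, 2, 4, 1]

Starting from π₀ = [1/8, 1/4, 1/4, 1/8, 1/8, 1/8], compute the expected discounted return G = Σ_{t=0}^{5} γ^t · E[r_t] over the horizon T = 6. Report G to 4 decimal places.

t=0: π = [0.1250, 0.2500, 0.2500, 0.1250, 0.1250, 0.1250], E[r] = 3.5000, γ^t·E[r] = 3.500000, running G = 3.500000
t=1: π = [0.1719, 0.1563, 0.1719, 0.1406, 0.1875, 0.1719], E[r] = 3.3594, γ^t·E[r] = 3.023438, running G = 6.523438
t=2: π = [0.1914, 0.1641, 0.1680, 0.1465, 0.1660, 0.1641], E[r] = 3.4023, γ^t·E[r] = 2.755898, running G = 9.279336
t=3: π = [0.1902, 0.1638, 0.1663, 0.1489, 0.1665, 0.1643], E[r] = 3.3970, γ^t·E[r] = 2.476393, running G = 11.755729
t=4: π = [0.1901, 0.1642, 0.1663, 0.1488, 0.1663, 0.1644], E[r] = 3.3972, γ^t·E[r] = 2.228934, running G = 13.984663
t=5: π = [0.1901, 0.1641, 0.1663, 0.1488, 0.1663, 0.1644], E[r] = 3.3973, γ^t·E[r] = 2.006050, running G = 15.990713

G = 15.9907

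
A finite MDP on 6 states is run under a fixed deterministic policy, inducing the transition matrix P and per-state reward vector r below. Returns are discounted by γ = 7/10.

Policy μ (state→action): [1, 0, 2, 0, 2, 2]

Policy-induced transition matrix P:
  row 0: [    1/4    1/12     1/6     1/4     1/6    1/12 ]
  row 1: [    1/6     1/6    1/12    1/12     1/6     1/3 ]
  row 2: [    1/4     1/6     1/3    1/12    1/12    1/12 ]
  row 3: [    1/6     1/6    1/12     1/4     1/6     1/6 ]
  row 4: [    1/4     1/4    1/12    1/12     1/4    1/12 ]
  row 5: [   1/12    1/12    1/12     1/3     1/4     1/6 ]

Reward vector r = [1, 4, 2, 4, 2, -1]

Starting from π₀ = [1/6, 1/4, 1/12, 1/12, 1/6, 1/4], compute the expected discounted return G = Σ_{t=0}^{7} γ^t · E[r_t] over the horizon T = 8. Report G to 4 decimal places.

G = 6.0557

t=0: π = [0.1667, 0.2500, 0.0833, 0.0833, 0.1667, 0.2500], E[r] = 1.7500, γ^t·E[r] = 1.750000, running G = 1.750000
t=1: π = [0.1806, 0.1458, 0.1181, 0.1875, 0.1944, 0.1736], E[r] = 1.9653, γ^t·E[r] = 1.375694, running G = 3.125694
t=2: π = [0.1933, 0.1534, 0.1279, 0.1881, 0.1875, 0.1499], E[r] = 2.0399, γ^t·E[r] = 0.999566, running G = 4.125260
t=3: π = [0.1966, 0.1537, 0.1314, 0.1844, 0.1841, 0.1498], E[r] = 2.0300, γ^t·E[r] = 0.696305, running G = 4.821566
t=4: π = [0.1969, 0.1531, 0.1326, 0.1843, 0.1835, 0.1496], E[r] = 2.0292, γ^t·E[r] = 0.487204, running G = 5.308770
t=5: π = [0.1969, 0.1531, 0.1329, 0.1843, 0.1834, 0.1494], E[r] = 2.0294, γ^t·E[r] = 0.341085, running G = 5.649854
t=6: π = [0.1970, 0.1531, 0.1330, 0.1842, 0.1833, 0.1494], E[r] = 2.0294, γ^t·E[r] = 0.238757, running G = 5.888611
t=7: π = [0.1970, 0.1531, 0.1330, 0.1842, 0.1833, 0.1494], E[r] = 2.0294, γ^t·E[r] = 0.167129, running G = 6.055740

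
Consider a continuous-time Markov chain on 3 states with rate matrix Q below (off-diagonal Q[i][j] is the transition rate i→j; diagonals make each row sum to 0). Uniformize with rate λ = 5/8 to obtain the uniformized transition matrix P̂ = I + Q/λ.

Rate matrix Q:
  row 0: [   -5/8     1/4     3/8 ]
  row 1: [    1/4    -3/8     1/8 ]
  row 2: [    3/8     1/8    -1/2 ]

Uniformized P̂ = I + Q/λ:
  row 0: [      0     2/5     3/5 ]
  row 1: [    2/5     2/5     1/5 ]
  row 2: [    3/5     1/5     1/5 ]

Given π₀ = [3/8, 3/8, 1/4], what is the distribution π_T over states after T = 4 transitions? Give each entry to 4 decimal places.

t=0: π = [0.3750, 0.3750, 0.2500]
t=1: π = [0.3000, 0.3500, 0.3500]
t=2: π = [0.3500, 0.3300, 0.3200]
t=3: π = [0.3240, 0.3360, 0.3400]
t=4: π = [0.3384, 0.3320, 0.3296]

π = [0.3384, 0.3320, 0.3296]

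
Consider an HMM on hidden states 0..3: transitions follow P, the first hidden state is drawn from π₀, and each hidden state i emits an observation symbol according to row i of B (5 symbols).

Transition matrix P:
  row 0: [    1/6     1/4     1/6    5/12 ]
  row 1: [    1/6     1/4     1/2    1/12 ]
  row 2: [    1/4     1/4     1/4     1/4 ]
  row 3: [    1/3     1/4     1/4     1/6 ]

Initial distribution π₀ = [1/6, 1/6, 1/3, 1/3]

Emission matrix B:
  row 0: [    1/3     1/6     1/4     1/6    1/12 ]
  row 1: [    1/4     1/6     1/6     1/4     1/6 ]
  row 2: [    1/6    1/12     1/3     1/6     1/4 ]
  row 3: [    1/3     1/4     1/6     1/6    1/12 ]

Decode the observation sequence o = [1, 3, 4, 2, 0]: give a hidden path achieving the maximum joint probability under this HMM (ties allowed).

path = [3, 1, 2, 0, 3]

t=0: δ = [2.778e-02, 2.778e-02, 2.778e-02, 8.333e-02]  (obs o_0=1)
t=1: δ = [4.630e-03, 5.208e-03, 3.472e-03, 2.315e-03]  ψ = [3, 3, 3, 3]  (obs o_1=3)
t=2: δ = [7.234e-05, 2.170e-04, 6.510e-04, 1.608e-04]  ψ = [1, 1, 1, 0]  (obs o_2=4)
t=3: δ = [4.069e-05, 2.713e-05, 5.425e-05, 2.713e-05]  ψ = [2, 2, 2, 2]  (obs o_3=2)
t=4: δ = [4.521e-06, 3.391e-06, 2.261e-06, 5.651e-06]  ψ = [2, 2, 1, 0]  (obs o_4=0)
backtrack: best end state = 3; path = [3, 1, 2, 0, 3]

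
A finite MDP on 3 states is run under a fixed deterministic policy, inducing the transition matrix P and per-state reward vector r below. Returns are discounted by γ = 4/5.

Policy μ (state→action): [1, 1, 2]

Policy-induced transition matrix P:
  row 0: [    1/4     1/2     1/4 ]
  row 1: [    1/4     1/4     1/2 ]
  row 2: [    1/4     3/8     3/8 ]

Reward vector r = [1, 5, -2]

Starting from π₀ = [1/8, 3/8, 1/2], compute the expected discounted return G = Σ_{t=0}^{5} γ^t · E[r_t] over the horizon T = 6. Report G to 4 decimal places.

t=0: π = [0.1250, 0.3750, 0.5000], E[r] = 1.0000, γ^t·E[r] = 1.000000, running G = 1.000000
t=1: π = [0.2500, 0.3438, 0.4063], E[r] = 1.1563, γ^t·E[r] = 0.925000, running G = 1.925000
t=2: π = [0.2500, 0.3633, 0.3867], E[r] = 1.2930, γ^t·E[r] = 0.827500, running G = 2.752500
t=3: π = [0.2500, 0.3608, 0.3892], E[r] = 1.2759, γ^t·E[r] = 0.653250, running G = 3.405750
t=4: π = [0.2500, 0.3611, 0.3889], E[r] = 1.2780, γ^t·E[r] = 0.523475, running G = 3.929225
t=5: π = [0.2500, 0.3611, 0.3889], E[r] = 1.2777, γ^t·E[r] = 0.418693, running G = 4.347918

G = 4.3479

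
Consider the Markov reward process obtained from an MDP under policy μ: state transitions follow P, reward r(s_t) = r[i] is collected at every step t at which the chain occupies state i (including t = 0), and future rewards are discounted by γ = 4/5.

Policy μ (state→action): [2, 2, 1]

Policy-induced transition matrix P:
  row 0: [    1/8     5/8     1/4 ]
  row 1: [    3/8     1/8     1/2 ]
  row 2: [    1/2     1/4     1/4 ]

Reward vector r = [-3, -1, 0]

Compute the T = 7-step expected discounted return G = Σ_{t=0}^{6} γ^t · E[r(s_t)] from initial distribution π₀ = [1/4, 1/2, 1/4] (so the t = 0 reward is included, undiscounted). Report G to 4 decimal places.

t=0: π = [0.2500, 0.5000, 0.2500], E[r] = -1.2500, γ^t·E[r] = -1.250000, running G = -1.250000
t=1: π = [0.3438, 0.2813, 0.3750], E[r] = -1.3125, γ^t·E[r] = -1.050000, running G = -2.300000
t=2: π = [0.3359, 0.3438, 0.3203], E[r] = -1.3516, γ^t·E[r] = -0.865000, running G = -3.165000
t=3: π = [0.3311, 0.3330, 0.3359], E[r] = -1.3262, γ^t·E[r] = -0.679000, running G = -3.844000
t=4: π = [0.3342, 0.3325, 0.3333], E[r] = -1.3352, γ^t·E[r] = -0.546900, running G = -4.390900
t=5: π = [0.3331, 0.3338, 0.3331], E[r] = -1.3331, γ^t·E[r] = -0.436820, running G = -4.827720
t=6: π = [0.3334, 0.3332, 0.3334], E[r] = -1.3333, γ^t·E[r] = -0.349514, running G = -5.177234

G = -5.1772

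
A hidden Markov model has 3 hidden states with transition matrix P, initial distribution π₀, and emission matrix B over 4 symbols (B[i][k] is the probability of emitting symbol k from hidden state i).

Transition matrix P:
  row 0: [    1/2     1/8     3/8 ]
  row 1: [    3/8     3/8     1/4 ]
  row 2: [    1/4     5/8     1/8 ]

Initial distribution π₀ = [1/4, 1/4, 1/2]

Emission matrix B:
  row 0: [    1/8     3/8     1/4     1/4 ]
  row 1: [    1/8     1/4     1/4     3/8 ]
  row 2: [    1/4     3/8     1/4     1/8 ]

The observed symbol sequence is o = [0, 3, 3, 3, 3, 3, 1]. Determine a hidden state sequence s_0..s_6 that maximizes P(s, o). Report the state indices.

path = [2, 1, 1, 1, 1, 1, 0]

t=0: δ = [3.125e-02, 3.125e-02, 1.250e-01]  (obs o_0=0)
t=1: δ = [7.812e-03, 2.930e-02, 1.953e-03]  ψ = [2, 2, 2]  (obs o_1=3)
t=2: δ = [2.747e-03, 4.120e-03, 9.155e-04]  ψ = [1, 1, 1]  (obs o_2=3)
t=3: δ = [3.862e-04, 5.794e-04, 1.287e-04]  ψ = [1, 1, 0]  (obs o_3=3)
t=4: δ = [5.431e-05, 8.147e-05, 1.810e-05]  ψ = [1, 1, 0]  (obs o_4=3)
t=5: δ = [7.638e-06, 1.146e-05, 2.546e-06]  ψ = [1, 1, 0]  (obs o_5=3)
t=6: δ = [1.611e-06, 1.074e-06, 1.074e-06]  ψ = [1, 1, 0]  (obs o_6=1)
backtrack: best end state = 0; path = [2, 1, 1, 1, 1, 1, 0]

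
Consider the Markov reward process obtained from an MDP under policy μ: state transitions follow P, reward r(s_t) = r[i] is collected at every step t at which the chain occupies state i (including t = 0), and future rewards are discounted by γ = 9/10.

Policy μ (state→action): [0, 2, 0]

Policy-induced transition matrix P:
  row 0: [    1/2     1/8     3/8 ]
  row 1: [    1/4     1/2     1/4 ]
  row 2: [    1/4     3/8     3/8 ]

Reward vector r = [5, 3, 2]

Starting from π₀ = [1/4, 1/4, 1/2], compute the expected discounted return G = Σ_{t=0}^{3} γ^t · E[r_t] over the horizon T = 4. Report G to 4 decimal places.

G = 11.0744

t=0: π = [0.2500, 0.2500, 0.5000], E[r] = 3.0000, γ^t·E[r] = 3.000000, running G = 3.000000
t=1: π = [0.3125, 0.3438, 0.3438], E[r] = 3.2813, γ^t·E[r] = 2.953125, running G = 5.953125
t=2: π = [0.3281, 0.3398, 0.3320], E[r] = 3.3242, γ^t·E[r] = 2.692617, running G = 8.645742
t=3: π = [0.3320, 0.3354, 0.3325], E[r] = 3.3315, γ^t·E[r] = 2.428695, running G = 11.074437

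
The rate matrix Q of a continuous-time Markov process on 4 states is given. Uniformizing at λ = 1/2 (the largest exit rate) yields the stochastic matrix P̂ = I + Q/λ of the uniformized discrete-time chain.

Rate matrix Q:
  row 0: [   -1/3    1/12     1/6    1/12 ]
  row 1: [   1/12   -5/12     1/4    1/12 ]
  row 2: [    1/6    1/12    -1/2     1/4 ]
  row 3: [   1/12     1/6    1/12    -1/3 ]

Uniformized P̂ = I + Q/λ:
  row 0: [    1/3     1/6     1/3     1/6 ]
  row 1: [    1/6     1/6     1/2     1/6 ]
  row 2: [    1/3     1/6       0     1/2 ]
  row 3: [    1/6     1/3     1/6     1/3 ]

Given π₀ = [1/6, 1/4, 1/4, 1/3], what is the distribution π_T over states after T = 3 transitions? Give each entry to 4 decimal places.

π = [0.2477, 0.2160, 0.2400, 0.2963]

t=0: π = [0.1667, 0.2500, 0.2500, 0.3333]
t=1: π = [0.2361, 0.2222, 0.2361, 0.3056]
t=2: π = [0.2454, 0.2176, 0.2407, 0.2963]
t=3: π = [0.2477, 0.2160, 0.2400, 0.2963]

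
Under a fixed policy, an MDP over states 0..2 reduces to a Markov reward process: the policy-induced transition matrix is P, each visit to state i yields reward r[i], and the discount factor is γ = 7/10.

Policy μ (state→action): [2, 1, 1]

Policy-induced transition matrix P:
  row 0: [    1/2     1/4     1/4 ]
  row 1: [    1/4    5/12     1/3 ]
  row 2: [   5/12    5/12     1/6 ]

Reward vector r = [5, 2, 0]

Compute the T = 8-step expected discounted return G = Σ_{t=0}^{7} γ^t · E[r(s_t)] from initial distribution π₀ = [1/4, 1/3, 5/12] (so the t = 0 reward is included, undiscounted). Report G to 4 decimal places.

t=0: π = [0.2500, 0.3333, 0.4167], E[r] = 1.9167, γ^t·E[r] = 1.916667, running G = 1.916667
t=1: π = [0.3819, 0.3750, 0.2431], E[r] = 2.6597, γ^t·E[r] = 1.861806, running G = 3.778472
t=2: π = [0.3860, 0.3530, 0.2610], E[r] = 2.6360, γ^t·E[r] = 1.291638, running G = 5.070110
t=3: π = [0.3900, 0.3523, 0.2577], E[r] = 2.6547, γ^t·E[r] = 0.910548, running G = 5.980658
t=4: π = [0.3904, 0.3517, 0.2579], E[r] = 2.6556, γ^t·E[r] = 0.637599, running G = 6.618257
t=5: π = [0.3906, 0.3516, 0.2578], E[r] = 2.6561, γ^t·E[r] = 0.446419, running G = 7.064675
t=6: π = [0.3906, 0.3516, 0.2578], E[r] = 2.6562, γ^t·E[r] = 0.312502, running G = 7.377177
t=7: π = [0.3906, 0.3516, 0.2578], E[r] = 2.6562, γ^t·E[r] = 0.218753, running G = 7.595930

G = 7.5959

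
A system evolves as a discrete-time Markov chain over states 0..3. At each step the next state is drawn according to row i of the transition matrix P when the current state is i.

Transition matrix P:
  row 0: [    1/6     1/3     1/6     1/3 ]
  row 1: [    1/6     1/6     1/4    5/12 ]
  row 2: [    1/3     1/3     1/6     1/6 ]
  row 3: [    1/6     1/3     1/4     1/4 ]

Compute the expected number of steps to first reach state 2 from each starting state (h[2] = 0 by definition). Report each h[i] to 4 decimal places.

h = [4.5882, 4.2353, 0.0000, 4.2353]

First-step conditioning: h[2] = 0; for i ≠ 2, h[i] = 1 + Σ_k P[i][k]·h[k].
  h[0] = 1 + 1/6·h[0] + 1/3·h[1] + 1/3·h[3]
  h[1] = 1 + 1/6·h[0] + 1/6·h[1] + 5/12·h[3]
  h[3] = 1 + 1/6·h[0] + 1/3·h[1] + 1/4·h[3]
Solving the 3×3 linear system over states ≠ 2 gives exactly h = [78/17, 72/17, 0, 72/17] (h[2] = 0 is the target).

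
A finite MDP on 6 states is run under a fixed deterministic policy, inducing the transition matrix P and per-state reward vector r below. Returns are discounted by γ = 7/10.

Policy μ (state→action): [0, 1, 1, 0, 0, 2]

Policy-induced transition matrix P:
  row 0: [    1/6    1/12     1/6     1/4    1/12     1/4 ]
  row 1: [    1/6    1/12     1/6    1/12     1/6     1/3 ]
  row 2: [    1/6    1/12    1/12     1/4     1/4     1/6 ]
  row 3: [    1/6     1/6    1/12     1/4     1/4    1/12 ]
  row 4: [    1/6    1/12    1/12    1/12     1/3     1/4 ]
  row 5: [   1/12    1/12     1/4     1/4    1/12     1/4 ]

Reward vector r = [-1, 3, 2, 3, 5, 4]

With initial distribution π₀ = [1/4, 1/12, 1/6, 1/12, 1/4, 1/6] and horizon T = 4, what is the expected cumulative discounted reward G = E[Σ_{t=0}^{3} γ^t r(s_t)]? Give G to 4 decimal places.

G = 6.9002

t=0: π = [0.2500, 0.0833, 0.1667, 0.0833, 0.2500, 0.1667], E[r] = 2.5000, γ^t·E[r] = 2.500000, running G = 2.500000
t=1: π = [0.1528, 0.0903, 0.1389, 0.1944, 0.1944, 0.2292], E[r] = 2.8681, γ^t·E[r] = 2.007639, running G = 4.507639
t=2: π = [0.1476, 0.0995, 0.1418, 0.2025, 0.1950, 0.2135], E[r] = 2.8715, γ^t·E[r] = 1.407049, running G = 5.914688
t=3: π = [0.1489, 0.1002, 0.1395, 0.2009, 0.1978, 0.2127], E[r] = 2.8733, γ^t·E[r] = 0.985530, running G = 6.900217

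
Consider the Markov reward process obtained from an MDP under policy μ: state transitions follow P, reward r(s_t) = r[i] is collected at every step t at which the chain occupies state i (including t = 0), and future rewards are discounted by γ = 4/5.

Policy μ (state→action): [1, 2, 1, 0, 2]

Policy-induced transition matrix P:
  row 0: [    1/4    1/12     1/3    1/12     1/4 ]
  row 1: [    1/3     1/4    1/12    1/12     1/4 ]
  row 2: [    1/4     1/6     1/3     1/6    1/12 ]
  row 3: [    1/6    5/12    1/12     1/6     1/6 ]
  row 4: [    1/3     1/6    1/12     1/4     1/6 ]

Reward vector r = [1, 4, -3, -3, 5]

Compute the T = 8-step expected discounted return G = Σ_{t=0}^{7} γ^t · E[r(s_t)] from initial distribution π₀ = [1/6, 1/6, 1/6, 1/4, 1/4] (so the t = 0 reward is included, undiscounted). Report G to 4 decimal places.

G = 4.0660

t=0: π = [0.1667, 0.1667, 0.1667, 0.2500, 0.2500], E[r] = 0.8333, γ^t·E[r] = 0.833333, running G = 0.833333
t=1: π = [0.2639, 0.2292, 0.1667, 0.1597, 0.1806], E[r] = 1.1042, γ^t·E[r] = 0.883333, running G = 1.716667
t=2: π = [0.2708, 0.2037, 0.1910, 0.1406, 0.1939], E[r] = 1.0602, γ^t·E[r] = 0.678519, running G = 2.395185
t=3: π = [0.2714, 0.1962, 0.1988, 0.1433, 0.1903], E[r] = 0.9816, γ^t·E[r] = 0.502593, running G = 2.897778
t=4: π = [0.2703, 0.1962, 0.2009, 0.1436, 0.1891], E[r] = 0.9672, γ^t·E[r] = 0.396165, running G = 3.293942
t=5: π = [0.2701, 0.1964, 0.2011, 0.1435, 0.1888], E[r] = 0.9657, γ^t·E[r] = 0.316433, running G = 3.610375
t=6: π = [0.2701, 0.1964, 0.2011, 0.1435, 0.1888], E[r] = 0.9657, γ^t·E[r] = 0.253144, running G = 3.863519
t=7: π = [0.2701, 0.1964, 0.2012, 0.1435, 0.1888], E[r] = 0.9656, γ^t·E[r] = 0.202510, running G = 4.066029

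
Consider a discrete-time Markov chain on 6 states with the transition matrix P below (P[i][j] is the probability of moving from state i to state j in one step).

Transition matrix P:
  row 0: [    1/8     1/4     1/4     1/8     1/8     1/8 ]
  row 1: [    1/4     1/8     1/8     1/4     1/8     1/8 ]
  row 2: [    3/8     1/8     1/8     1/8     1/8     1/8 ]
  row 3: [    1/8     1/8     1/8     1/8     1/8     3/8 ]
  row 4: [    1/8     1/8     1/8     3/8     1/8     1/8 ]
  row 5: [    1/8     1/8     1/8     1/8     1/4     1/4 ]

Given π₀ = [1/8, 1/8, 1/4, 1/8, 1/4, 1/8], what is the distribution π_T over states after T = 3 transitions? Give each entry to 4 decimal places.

t=0: π = [0.1250, 0.1250, 0.2500, 0.1250, 0.2500, 0.1250]
t=1: π = [0.2031, 0.1406, 0.1406, 0.2031, 0.1406, 0.1719]
t=2: π = [0.1777, 0.1504, 0.1504, 0.1777, 0.1465, 0.1973]
t=3: π = [0.1814, 0.1472, 0.1472, 0.1804, 0.1497, 0.1941]

π = [0.1814, 0.1472, 0.1472, 0.1804, 0.1497, 0.1941]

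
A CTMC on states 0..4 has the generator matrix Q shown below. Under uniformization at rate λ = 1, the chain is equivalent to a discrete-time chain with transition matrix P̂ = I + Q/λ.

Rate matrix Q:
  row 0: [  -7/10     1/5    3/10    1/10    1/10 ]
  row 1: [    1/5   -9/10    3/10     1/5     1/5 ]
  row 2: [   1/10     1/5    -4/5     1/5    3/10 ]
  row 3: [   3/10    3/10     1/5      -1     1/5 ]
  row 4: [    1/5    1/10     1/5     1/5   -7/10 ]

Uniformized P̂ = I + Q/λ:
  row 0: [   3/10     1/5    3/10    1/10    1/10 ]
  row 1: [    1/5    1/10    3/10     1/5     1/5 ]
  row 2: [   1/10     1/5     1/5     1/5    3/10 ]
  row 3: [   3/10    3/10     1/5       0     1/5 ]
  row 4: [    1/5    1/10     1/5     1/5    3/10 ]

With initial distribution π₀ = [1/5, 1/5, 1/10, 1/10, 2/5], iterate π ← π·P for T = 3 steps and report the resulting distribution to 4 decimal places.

π = [0.2123, 0.1743, 0.2392, 0.1494, 0.2248]

t=0: π = [0.2000, 0.2000, 0.1000, 0.1000, 0.4000]
t=1: π = [0.2200, 0.1500, 0.2400, 0.1600, 0.2300]
t=2: π = [0.2140, 0.1780, 0.2370, 0.1460, 0.2250]
t=3: π = [0.2123, 0.1743, 0.2392, 0.1494, 0.2248]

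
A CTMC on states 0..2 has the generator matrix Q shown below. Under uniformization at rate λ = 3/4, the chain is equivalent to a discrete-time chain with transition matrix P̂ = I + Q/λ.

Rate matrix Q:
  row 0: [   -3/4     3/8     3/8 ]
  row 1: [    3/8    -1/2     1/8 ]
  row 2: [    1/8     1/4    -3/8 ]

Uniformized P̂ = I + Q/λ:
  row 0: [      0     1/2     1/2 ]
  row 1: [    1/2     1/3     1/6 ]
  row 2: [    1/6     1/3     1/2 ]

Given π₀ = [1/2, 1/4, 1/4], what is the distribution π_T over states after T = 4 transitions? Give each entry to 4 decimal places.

t=0: π = [0.5000, 0.2500, 0.2500]
t=1: π = [0.1667, 0.4167, 0.4167]
t=2: π = [0.2778, 0.3611, 0.3611]
t=3: π = [0.2407, 0.3796, 0.3796]
t=4: π = [0.2531, 0.3735, 0.3735]

π = [0.2531, 0.3735, 0.3735]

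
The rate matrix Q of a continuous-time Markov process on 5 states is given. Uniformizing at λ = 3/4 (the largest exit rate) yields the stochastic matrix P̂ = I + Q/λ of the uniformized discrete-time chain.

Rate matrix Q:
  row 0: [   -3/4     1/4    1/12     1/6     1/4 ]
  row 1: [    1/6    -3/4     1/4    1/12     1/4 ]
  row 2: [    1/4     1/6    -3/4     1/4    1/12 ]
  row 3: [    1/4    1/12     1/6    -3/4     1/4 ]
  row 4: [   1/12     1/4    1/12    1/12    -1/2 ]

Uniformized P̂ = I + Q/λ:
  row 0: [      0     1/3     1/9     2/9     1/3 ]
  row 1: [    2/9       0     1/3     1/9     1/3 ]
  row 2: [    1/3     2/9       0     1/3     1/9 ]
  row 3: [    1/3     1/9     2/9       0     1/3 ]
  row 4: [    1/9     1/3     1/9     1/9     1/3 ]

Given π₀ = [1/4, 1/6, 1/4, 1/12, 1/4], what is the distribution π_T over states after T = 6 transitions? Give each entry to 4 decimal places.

t=0: π = [0.2500, 0.1667, 0.2500, 0.0833, 0.2500]
t=1: π = [0.1759, 0.2315, 0.1296, 0.1852, 0.2778]
t=2: π = [0.1872, 0.2006, 0.1687, 0.1389, 0.3045]
t=3: π = [0.1810, 0.2168, 0.1524, 0.1540, 0.2958]
t=4: π = [0.1832, 0.2099, 0.1595, 0.1480, 0.2995]
t=5: π = [0.1824, 0.2128, 0.1565, 0.1505, 0.2979]
t=6: π = [0.1827, 0.2116, 0.1577, 0.1494, 0.2986]

π = [0.1827, 0.2116, 0.1577, 0.1494, 0.2986]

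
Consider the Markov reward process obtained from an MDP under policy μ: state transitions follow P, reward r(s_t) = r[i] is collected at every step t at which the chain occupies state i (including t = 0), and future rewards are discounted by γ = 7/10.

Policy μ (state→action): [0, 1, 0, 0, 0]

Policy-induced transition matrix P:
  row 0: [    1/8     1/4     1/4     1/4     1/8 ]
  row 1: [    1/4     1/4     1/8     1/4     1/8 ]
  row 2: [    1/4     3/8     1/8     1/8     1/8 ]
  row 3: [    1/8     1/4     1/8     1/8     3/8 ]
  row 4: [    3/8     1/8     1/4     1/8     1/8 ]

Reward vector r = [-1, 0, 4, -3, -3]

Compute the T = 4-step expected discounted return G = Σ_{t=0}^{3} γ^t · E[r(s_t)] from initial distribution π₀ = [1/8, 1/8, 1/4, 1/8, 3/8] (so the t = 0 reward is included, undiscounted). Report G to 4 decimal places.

G = -1.4215

t=0: π = [0.1250, 0.1250, 0.2500, 0.1250, 0.3750], E[r] = -0.6250, γ^t·E[r] = -0.625000, running G = -0.625000
t=1: π = [0.2656, 0.2344, 0.1875, 0.1563, 0.1563], E[r] = -0.4531, γ^t·E[r] = -0.317188, running G = -0.942188
t=2: π = [0.2168, 0.2539, 0.1777, 0.1875, 0.1641], E[r] = -0.5605, γ^t·E[r] = -0.274668, running G = -1.216855
t=3: π = [0.2200, 0.2517, 0.1726, 0.1838, 0.1719], E[r] = -0.5967, γ^t·E[r] = -0.204661, running G = -1.421517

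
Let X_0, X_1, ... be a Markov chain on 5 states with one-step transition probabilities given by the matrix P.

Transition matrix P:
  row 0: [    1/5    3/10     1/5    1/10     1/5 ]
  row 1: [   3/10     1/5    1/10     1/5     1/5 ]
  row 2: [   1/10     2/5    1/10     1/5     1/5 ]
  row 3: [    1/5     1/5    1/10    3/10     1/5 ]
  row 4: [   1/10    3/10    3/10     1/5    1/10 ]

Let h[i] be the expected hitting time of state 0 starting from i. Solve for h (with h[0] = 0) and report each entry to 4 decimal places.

First-step conditioning: h[0] = 0; for i ≠ 0, h[i] = 1 + Σ_k P[i][k]·h[k].
  h[1] = 1 + 1/5·h[1] + 1/10·h[2] + 1/5·h[3] + 1/5·h[4]
  h[2] = 1 + 2/5·h[1] + 1/10·h[2] + 1/5·h[3] + 1/5·h[4]
  h[3] = 1 + 1/5·h[1] + 1/10·h[2] + 3/10·h[3] + 1/5·h[4]
  h[4] = 1 + 3/10·h[1] + 3/10·h[2] + 1/5·h[3] + 1/10·h[4]
Solving the 4×4 linear system over states ≠ 0 gives exactly h = [0, 495/106, 297/53, 275/53, 603/106] (h[0] = 0 is the target).

h = [0.0000, 4.6698, 5.6038, 5.1887, 5.6887]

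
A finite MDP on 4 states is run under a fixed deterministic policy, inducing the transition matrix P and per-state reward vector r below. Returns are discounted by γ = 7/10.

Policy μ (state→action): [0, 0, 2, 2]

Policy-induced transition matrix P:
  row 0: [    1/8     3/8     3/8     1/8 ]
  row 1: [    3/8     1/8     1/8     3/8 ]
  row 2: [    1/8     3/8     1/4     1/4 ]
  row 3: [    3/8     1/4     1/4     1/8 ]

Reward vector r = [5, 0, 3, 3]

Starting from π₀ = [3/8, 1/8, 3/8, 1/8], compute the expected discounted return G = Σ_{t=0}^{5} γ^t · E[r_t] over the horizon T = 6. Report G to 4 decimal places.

t=0: π = [0.3750, 0.1250, 0.3750, 0.1250], E[r] = 3.3750, γ^t·E[r] = 3.375000, running G = 3.375000
t=1: π = [0.1875, 0.3281, 0.2813, 0.2031], E[r] = 2.3906, γ^t·E[r] = 1.673438, running G = 5.048438
t=2: π = [0.2578, 0.2676, 0.2324, 0.2422], E[r] = 2.7129, γ^t·E[r] = 1.329316, running G = 6.377754
t=3: π = [0.2524, 0.2778, 0.2488, 0.2209], E[r] = 2.6714, γ^t·E[r] = 0.916286, running G = 7.294040
t=4: π = [0.2497, 0.2779, 0.2468, 0.2256], E[r] = 2.6656, γ^t·E[r] = 0.640015, running G = 7.934055
t=5: π = [0.2509, 0.2773, 0.2465, 0.2253], E[r] = 2.6698, γ^t·E[r] = 0.448707, running G = 8.382762

G = 8.3828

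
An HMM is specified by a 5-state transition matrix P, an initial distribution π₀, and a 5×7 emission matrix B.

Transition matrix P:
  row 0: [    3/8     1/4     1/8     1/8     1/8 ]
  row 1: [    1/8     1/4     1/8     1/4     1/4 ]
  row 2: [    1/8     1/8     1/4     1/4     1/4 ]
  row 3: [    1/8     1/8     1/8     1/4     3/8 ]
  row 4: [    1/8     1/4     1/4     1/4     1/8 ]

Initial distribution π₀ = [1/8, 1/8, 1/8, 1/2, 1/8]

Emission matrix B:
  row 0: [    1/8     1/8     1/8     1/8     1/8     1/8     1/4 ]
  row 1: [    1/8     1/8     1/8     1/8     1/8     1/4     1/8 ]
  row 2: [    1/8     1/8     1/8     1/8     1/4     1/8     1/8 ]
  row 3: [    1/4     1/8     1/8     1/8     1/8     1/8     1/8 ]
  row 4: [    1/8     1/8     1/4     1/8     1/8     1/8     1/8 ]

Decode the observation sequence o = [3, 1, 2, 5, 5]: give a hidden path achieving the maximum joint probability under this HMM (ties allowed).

t=0: δ = [1.562e-02, 1.562e-02, 1.562e-02, 6.250e-02, 1.562e-02]  (obs o_0=3)
t=1: δ = [9.766e-04, 9.766e-04, 9.766e-04, 1.953e-03, 2.930e-03]  ψ = [3, 3, 3, 3, 3]  (obs o_1=1)
t=2: δ = [4.578e-05, 9.155e-05, 9.155e-05, 9.155e-05, 1.831e-04]  ψ = [0, 4, 4, 4, 3]  (obs o_2=2)
t=3: δ = [2.861e-06, 1.144e-05, 5.722e-06, 5.722e-06, 4.292e-06]  ψ = [4, 4, 4, 4, 3]  (obs o_3=5)
t=4: δ = [1.788e-07, 7.153e-07, 1.788e-07, 3.576e-07, 3.576e-07]  ψ = [1, 1, 1, 1, 1]  (obs o_4=5)
backtrack: best end state = 1; path = [3, 3, 4, 1, 1]

path = [3, 3, 4, 1, 1]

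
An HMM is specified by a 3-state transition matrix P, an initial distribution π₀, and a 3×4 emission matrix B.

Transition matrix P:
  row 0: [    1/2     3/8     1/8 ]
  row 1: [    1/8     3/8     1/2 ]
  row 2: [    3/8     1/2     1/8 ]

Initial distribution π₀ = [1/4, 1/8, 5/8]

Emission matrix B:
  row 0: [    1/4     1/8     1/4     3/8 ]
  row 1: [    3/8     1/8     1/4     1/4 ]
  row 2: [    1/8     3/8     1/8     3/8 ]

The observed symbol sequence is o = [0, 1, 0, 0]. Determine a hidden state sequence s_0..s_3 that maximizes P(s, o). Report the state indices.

t=0: δ = [6.250e-02, 4.688e-02, 7.812e-02]  (obs o_0=0)
t=1: δ = [3.906e-03, 4.883e-03, 8.789e-03]  ψ = [0, 2, 1]  (obs o_1=1)
t=2: δ = [8.240e-04, 1.648e-03, 3.052e-04]  ψ = [2, 2, 1]  (obs o_2=0)
t=3: δ = [1.030e-04, 2.317e-04, 1.030e-04]  ψ = [0, 1, 1]  (obs o_3=0)
backtrack: best end state = 1; path = [1, 2, 1, 1]

path = [1, 2, 1, 1]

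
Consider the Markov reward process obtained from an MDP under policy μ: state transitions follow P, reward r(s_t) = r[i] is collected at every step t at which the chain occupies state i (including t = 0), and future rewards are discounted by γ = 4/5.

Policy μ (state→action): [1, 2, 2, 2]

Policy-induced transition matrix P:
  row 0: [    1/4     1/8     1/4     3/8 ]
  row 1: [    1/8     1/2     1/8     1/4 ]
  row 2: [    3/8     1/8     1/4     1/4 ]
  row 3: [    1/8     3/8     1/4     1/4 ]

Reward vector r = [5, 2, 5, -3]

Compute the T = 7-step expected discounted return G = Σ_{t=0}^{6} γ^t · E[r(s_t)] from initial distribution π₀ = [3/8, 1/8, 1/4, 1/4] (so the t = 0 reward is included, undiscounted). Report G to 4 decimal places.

G = 8.2111

t=0: π = [0.3750, 0.1250, 0.2500, 0.2500], E[r] = 2.6250, γ^t·E[r] = 2.625000, running G = 2.625000
t=1: π = [0.2344, 0.2344, 0.2344, 0.2969], E[r] = 1.9219, γ^t·E[r] = 1.537500, running G = 4.162500
t=2: π = [0.2129, 0.2871, 0.2207, 0.2793], E[r] = 1.9043, γ^t·E[r] = 1.218750, running G = 5.381250
t=3: π = [0.2068, 0.3025, 0.2141, 0.2766], E[r] = 1.8796, γ^t·E[r] = 0.962375, running G = 6.343625
t=4: π = [0.2044, 0.3076, 0.2122, 0.2758], E[r] = 1.8705, γ^t·E[r] = 0.766138, running G = 7.109763
t=5: π = [0.2036, 0.3093, 0.2116, 0.2755], E[r] = 1.8677, γ^t·E[r] = 0.612009, running G = 7.721771
t=6: π = [0.2033, 0.3099, 0.2113, 0.2754], E[r] = 1.8668, γ^t·E[r] = 0.489364, running G = 8.211135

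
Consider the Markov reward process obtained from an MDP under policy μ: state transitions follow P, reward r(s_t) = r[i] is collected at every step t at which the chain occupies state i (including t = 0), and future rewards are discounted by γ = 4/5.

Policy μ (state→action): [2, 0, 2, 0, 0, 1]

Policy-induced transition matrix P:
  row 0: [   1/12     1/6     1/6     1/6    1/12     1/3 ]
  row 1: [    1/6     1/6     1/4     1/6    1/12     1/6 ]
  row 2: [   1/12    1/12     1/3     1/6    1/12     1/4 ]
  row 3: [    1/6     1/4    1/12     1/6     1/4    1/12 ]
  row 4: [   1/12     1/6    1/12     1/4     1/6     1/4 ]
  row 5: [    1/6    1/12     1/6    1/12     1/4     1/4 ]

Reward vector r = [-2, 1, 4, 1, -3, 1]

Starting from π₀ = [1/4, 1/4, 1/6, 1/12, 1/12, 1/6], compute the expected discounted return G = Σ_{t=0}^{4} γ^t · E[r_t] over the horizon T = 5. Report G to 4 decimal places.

t=0: π = [0.2500, 0.2500, 0.1667, 0.0833, 0.0833, 0.1667], E[r] = 0.4167, γ^t·E[r] = 0.416667, running G = 0.416667
t=1: π = [0.1250, 0.1458, 0.2014, 0.1597, 0.1319, 0.2361], E[r] = 0.7014, γ^t·E[r] = 0.561111, running G = 0.977778
t=2: π = [0.1285, 0.1435, 0.1881, 0.1580, 0.1603, 0.2216], E[r] = 0.5376, γ^t·E[r] = 0.344074, running G = 1.321852
t=3: π = [0.1269, 0.1457, 0.1834, 0.1616, 0.1600, 0.2224], E[r] = 0.5297, γ^t·E[r] = 0.271210, running G = 1.593062
t=4: π = [0.1275, 0.1463, 0.1826, 0.1615, 0.1607, 0.2215], E[r] = 0.5227, γ^t·E[r] = 0.214105, running G = 1.807167

G = 1.8072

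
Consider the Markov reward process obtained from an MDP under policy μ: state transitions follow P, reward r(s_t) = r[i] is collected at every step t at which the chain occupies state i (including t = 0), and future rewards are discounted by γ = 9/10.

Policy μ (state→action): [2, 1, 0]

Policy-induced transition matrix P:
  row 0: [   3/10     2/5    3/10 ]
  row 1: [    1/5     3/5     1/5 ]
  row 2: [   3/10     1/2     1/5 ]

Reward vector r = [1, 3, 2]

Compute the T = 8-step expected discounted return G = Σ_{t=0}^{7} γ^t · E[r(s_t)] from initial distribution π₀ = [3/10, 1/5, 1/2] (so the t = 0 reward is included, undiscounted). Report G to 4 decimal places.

G = 12.5354

t=0: π = [0.3000, 0.2000, 0.5000], E[r] = 1.9000, γ^t·E[r] = 1.900000, running G = 1.900000
t=1: π = [0.2800, 0.4900, 0.2300], E[r] = 2.2100, γ^t·E[r] = 1.989000, running G = 3.889000
t=2: π = [0.2510, 0.5210, 0.2280], E[r] = 2.2700, γ^t·E[r] = 1.838700, running G = 5.727700
t=3: π = [0.2479, 0.5270, 0.2251], E[r] = 2.2791, γ^t·E[r] = 1.661464, running G = 7.389164
t=4: π = [0.2473, 0.5279, 0.2248], E[r] = 2.2806, γ^t·E[r] = 1.496308, running G = 8.885472
t=5: π = [0.2472, 0.5281, 0.2247], E[r] = 2.2809, γ^t·E[r] = 1.346820, running G = 10.232292
t=6: π = [0.2472, 0.5281, 0.2247], E[r] = 2.2809, γ^t·E[r] = 1.212159, running G = 11.444452
t=7: π = [0.2472, 0.5281, 0.2247], E[r] = 2.2809, γ^t·E[r] = 1.090946, running G = 12.535398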